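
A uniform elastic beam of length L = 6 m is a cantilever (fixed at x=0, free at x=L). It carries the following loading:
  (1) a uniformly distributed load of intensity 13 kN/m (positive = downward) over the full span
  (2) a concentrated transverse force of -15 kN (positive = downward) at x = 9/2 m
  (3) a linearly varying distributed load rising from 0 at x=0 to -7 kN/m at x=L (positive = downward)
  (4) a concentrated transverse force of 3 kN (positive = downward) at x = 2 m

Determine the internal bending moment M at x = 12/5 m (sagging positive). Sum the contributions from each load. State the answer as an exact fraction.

M(12/5) = -4113/250 kN·m

Load 1 — uniform load w=13 kN/m over full span:
  M_1 = -w(L-x)²/2 = -13·(6-(12/5))²/2 = -2106/25 kN·m
Load 2 — point force P=-15 kN at a=9/2 m (b=L-a=3/2):
  M_2 = -P(a-x)  [x≤a] = -(-15)·((9/2)-(12/5)) = 63/2 kN·m
Load 3 — triangular load w₀=-7 kN/m (0→w₀ over full span):
  M_3 = w₀Lx/2 - w₀L²/3 - w₀x³/(6L) = (-7)·6·(12/5)/2 - (-7)·6²/3 - (-7)·(12/5)³/(6·6) = 4536/125 kN·m
Load 4 — point force P=3 kN at a=2 m (b=L-a=4):
  M_4 = 0  [x>a] = 0 kN·m
Superposition: M = Σ M_i = -4113/250 kN·m ≈ -16.452000 kN·m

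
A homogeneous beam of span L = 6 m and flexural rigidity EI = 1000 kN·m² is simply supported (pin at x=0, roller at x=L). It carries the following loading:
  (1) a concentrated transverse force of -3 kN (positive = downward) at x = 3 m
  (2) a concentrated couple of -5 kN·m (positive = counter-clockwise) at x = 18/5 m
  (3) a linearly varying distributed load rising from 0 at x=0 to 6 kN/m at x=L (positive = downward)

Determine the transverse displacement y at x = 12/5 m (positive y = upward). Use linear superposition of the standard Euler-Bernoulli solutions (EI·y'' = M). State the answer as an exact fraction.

y(12/5) = -472743/15625000 m

Load 1 — point force P=-3 kN at a=3 m (b=L-a=3):
  y_1 = -Pbx(L²-b²-x²)/(6LEI)  [x≤a] = -(-3)·3·(12/5)·(6²-3²-(12/5)²)/(6·6·1000) = 1593/125000 m
Load 2 — applied couple M₀=-5 kN·m at a=18/5 m (b=L-a=12/5):
  y_2 = (M₀x³/(6L)+C₁x)/EI  [x≤a] with C₁=M₀(3b²-L²)/(6L)=13/5 = ((-5)·(12/5)³/(6·6)+(13/5)·(12/5))/1000 = 27/6250 m
Load 3 — triangular load w₀=6 kN/m (0→w₀ over full span):
  y_3 = -w₀x(7L⁴-10L²x²+3x⁴)/(360LEI) = -6·(12/5)·(7·6⁴-10·6²·(12/5)²+3·(12/5)⁴)/(360·6·1000) = -92421/1953125 m
Superposition: y = Σ y_i = -472743/15625000 m ≈ -0.030256 m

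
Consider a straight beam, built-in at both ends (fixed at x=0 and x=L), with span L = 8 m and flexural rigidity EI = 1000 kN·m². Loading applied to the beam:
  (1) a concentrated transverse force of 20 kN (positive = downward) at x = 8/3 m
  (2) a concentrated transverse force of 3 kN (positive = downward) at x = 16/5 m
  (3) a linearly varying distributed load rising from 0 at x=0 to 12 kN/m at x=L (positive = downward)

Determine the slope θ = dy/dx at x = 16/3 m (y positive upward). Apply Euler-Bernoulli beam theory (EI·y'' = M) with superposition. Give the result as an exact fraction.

θ(16/3) = 126272/3796875 rad

Load 1 — point force P=20 kN at a=8/3 m (b=L-a=16/3):
  θ_1 = Pa²(L-x)(2bL-(3b+a)(L-x))/(2L³EI)  [x>a] = 20·(8/3)²·(8-(16/3))·(2·(16/3)·8-(3·(16/3)+(8/3))·(8-(16/3)))/(2·8³·1000) = 16/1215 rad
Load 2 — point force P=3 kN at a=16/5 m (b=L-a=24/5):
  θ_2 = Pa²(L-x)(2bL-(3b+a)(L-x))/(2L³EI)  [x>a] = 3·(16/5)²·(8-(16/3))·(2·(24/5)·8-(3·(24/5)+(16/5))·(8-(16/3)))/(2·8³·1000) = 112/46875 rad
Load 3 — triangular load w₀=12 kN/m (0→w₀ over full span):
  θ_3 = -w₀(2x(L-x)(L-2x)(x+2L)+x²(L-x)²)/(120LEI) = -12·(2·(16/3)·(8-(16/3))·(8-2·(16/3))·((16/3)+2·8)+(16/3)²·(8-(16/3))²)/(120·8·1000) = 896/50625 rad
Superposition: θ = Σ θ_i = 126272/3796875 rad ≈ 0.033257 rad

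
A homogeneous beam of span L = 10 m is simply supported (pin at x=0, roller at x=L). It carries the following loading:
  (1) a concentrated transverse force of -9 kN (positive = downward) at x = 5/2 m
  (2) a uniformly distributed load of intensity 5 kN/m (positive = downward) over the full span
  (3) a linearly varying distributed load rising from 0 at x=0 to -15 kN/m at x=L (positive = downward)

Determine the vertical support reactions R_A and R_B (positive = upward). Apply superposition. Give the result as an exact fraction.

Load 1 — point force P=-9 kN at a=5/2 m (b=L-a=15/2):
  R_A = Pb/L = (-9)·(15/2)/10 = -27/4 kN
  R_B = Pa/L = (-9)·(5/2)/10 = -9/4 kN
Load 2 — uniform load w=5 kN/m over full span:
  R_A = wL/2 = 5·10/2 = 25 kN
  R_B = wL/2 = 5·10/2 = 25 kN
Load 3 — triangular load w₀=-15 kN/m (0→w₀ over full span):
  R_A = w₀L/6 = (-15)·10/6 = -25 kN
  R_B = w₀L/3 = (-15)·10/3 = -50 kN
Superposition: R_A = -27/4 kN, R_B = -109/4 kN

R_A = -27/4 kN, R_B = -109/4 kN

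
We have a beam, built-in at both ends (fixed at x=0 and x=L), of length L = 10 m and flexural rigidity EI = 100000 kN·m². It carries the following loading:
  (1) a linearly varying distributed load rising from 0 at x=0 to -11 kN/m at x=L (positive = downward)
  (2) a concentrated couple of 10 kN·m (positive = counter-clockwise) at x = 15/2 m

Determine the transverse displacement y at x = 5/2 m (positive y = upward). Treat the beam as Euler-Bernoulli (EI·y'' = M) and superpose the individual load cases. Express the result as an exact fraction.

y(5/2) = 269/409600 m

Load 1 — triangular load w₀=-11 kN/m (0→w₀ over full span):
  y_1 = -w₀x²(L-x)²(x+2L)/(120LEI) = -(-11)·(5/2)²·(10-(5/2))²·((5/2)+2·10)/(120·10·100000) = 297/409600 m
Load 2 — applied couple M₀=10 kN·m at a=15/2 m (b=L-a=5/2):
  y_2 = (R_Ax³/6 - M_Ax²/2)/EI  [x≤a] with R_A=9/8, M_A=25/8 = ((9/8)·(5/2)³/6 - (25/8)·(5/2)²/2)/100000 = -7/102400 m
Superposition: y = Σ y_i = 269/409600 m ≈ 0.000657 m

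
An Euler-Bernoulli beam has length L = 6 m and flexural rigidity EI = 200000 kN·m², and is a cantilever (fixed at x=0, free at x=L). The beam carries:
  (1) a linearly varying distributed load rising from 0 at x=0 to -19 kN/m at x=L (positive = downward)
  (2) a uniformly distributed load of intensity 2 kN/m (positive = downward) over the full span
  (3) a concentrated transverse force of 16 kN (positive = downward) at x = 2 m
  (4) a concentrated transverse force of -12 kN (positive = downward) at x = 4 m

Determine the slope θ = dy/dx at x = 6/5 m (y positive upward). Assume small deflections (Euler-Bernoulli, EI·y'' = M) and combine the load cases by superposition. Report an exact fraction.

Load 1 — triangular load w₀=-19 kN/m (0→w₀ over full span):
  θ_1 = (w₀Lx²/4-w₀L²x/3-w₀x⁴/(24L))/EI = ((-19)·6·(6/5)²/4-(-19)·6²·(6/5)/3-(-19)·(6/5)⁴/(24·6))/200000 = 145521/125000000 rad
Load 2 — uniform load w=2 kN/m over full span:
  θ_2 = -wx(x²-3Lx+3L²)/(6EI) = -2·(6/5)·((6/5)²-3·6·(6/5)+3·6²)/(6·200000) = -549/3125000 rad
Load 3 — point force P=16 kN at a=2 m (b=L-a=4):
  θ_3 = -Px(2a-x)/(2EI)  [x≤a] = -16·(6/5)·(2·2-(6/5))/(2·200000) = -21/156250 rad
Load 4 — point force P=-12 kN at a=4 m (b=L-a=2):
  θ_4 = -Px(2a-x)/(2EI)  [x≤a] = -(-12)·(6/5)·(2·4-(6/5))/(2·200000) = 153/625000 rad
Superposition: θ = Σ θ_i = 137361/125000000 rad ≈ 0.001099 rad

θ(6/5) = 137361/125000000 rad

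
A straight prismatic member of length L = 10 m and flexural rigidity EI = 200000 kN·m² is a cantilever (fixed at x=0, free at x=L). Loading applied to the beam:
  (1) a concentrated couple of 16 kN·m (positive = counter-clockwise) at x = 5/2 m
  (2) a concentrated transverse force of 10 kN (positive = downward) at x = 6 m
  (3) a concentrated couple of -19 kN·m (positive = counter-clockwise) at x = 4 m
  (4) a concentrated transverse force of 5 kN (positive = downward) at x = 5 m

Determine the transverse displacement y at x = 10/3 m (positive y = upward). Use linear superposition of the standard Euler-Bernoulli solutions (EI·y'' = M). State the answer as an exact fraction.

y(10/3) = -217/108000 m

Load 1 — applied couple M₀=16 kN·m at a=5/2 m (b=L-a=15/2):
  y_1 = M₀a(2x-a)/(2EI)  [x>a] = 16·(5/2)·(2·(10/3)-(5/2))/(2·200000) = 1/2400 m
Load 2 — point force P=10 kN at a=6 m (b=L-a=4):
  y_2 = -Px²(3a-x)/(6EI)  [x≤a] = -10·(10/3)²·(3·6-(10/3))/(6·200000) = -11/8100 m
Load 3 — applied couple M₀=-19 kN·m at a=4 m (b=L-a=6):
  y_3 = M₀x²/(2EI)  [x≤a] = (-19)·(10/3)²/(2·200000) = -19/36000 m
Load 4 — point force P=5 kN at a=5 m (b=L-a=5):
  y_4 = -Px²(3a-x)/(6EI)  [x≤a] = -5·(10/3)²·(3·5-(10/3))/(6·200000) = -7/12960 m
Superposition: y = Σ y_i = -217/108000 m ≈ -0.002009 m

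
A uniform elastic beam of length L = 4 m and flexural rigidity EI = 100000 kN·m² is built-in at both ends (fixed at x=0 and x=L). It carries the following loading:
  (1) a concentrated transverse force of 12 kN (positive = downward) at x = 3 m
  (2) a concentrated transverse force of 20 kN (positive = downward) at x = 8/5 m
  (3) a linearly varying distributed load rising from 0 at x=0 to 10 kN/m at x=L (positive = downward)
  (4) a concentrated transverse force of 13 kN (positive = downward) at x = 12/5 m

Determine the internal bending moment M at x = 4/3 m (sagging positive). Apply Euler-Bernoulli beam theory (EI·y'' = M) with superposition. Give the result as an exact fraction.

M(4/3) = 356333/40500 kN·m

Load 1 — point force P=12 kN at a=3 m (b=L-a=1):
  M_1 = Pb²(3a+b)x/L³ - Pab²/L²  [x≤a] = 12·1²·(3·3+1)·(4/3)/4³ - 12·3·1²/4² = 1/4 kN·m
Load 2 — point force P=20 kN at a=8/5 m (b=L-a=12/5):
  M_2 = Pb²(3a+b)x/L³ - Pab²/L²  [x≤a] = 20·(12/5)²·(3·(8/5)+(12/5))·(4/3)/4³ - 20·(8/5)·(12/5)²/4² = 144/25 kN·m
Load 3 — triangular load w₀=10 kN/m (0→w₀ over full span):
  M_3 = 3w₀Lx/20 - w₀L²/30 - w₀x³/(6L) = 3·10·4·(4/3)/20 - 10·4²/30 - 10·(4/3)³/(6·4) = 136/81 kN·m
Load 4 — point force P=13 kN at a=12/5 m (b=L-a=8/5):
  M_4 = Pb²(3a+b)x/L³ - Pab²/L²  [x≤a] = 13·(8/5)²·(3·(12/5)+(8/5))·(4/3)/4³ - 13·(12/5)·(8/5)²/4² = 416/375 kN·m
Superposition: M = Σ M_i = 356333/40500 kN·m ≈ 8.798346 kN·m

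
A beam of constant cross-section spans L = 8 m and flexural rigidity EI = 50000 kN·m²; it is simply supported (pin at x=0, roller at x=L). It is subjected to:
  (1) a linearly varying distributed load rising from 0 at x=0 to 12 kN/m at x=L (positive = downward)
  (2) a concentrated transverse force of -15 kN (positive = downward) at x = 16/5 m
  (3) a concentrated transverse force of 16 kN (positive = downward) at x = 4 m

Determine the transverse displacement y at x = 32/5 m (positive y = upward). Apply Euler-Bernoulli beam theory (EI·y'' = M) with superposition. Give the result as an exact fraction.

y(32/5) = -629216/146484375 m

Load 1 — triangular load w₀=12 kN/m (0→w₀ over full span):
  y_1 = -w₀x(7L⁴-10L²x²+3x⁴)/(360LEI) = -12·(32/5)·(7·8⁴-10·8²·(32/5)²+3·(32/5)⁴)/(360·8·50000) = -195072/48828125 m
Load 2 — point force P=-15 kN at a=16/5 m (b=L-a=24/5):
  y_2 = -Pa(L-x)(2Lx-a²-x²)/(6LEI)  [x>a] = -(-15)·(16/5)·(8-(32/5))·(2·8·(32/5)-(16/5)²-(32/5)²)/(6·8·50000) = 128/78125 m
Load 3 — point force P=16 kN at a=4 m (b=L-a=4):
  y_3 = -Pa(L-x)(2Lx-a²-x²)/(6LEI)  [x>a] = -16·4·(8-(32/5))·(2·8·(32/5)-4²-(32/5)²)/(6·8·50000) = -2272/1171875 m
Superposition: y = Σ y_i = -629216/146484375 m ≈ -0.004295 m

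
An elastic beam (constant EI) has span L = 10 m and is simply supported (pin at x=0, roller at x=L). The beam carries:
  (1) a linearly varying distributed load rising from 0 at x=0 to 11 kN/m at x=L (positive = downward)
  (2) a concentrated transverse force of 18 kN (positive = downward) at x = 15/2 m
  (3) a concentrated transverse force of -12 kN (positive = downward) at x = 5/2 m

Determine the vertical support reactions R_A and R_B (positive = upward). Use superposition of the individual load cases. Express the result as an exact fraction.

Load 1 — triangular load w₀=11 kN/m (0→w₀ over full span):
  R_A = w₀L/6 = 11·10/6 = 55/3 kN
  R_B = w₀L/3 = 11·10/3 = 110/3 kN
Load 2 — point force P=18 kN at a=15/2 m (b=L-a=5/2):
  R_A = Pb/L = 18·(5/2)/10 = 9/2 kN
  R_B = Pa/L = 18·(15/2)/10 = 27/2 kN
Load 3 — point force P=-12 kN at a=5/2 m (b=L-a=15/2):
  R_A = Pb/L = (-12)·(15/2)/10 = -9 kN
  R_B = Pa/L = (-12)·(5/2)/10 = -3 kN
Superposition: R_A = 83/6 kN, R_B = 283/6 kN

R_A = 83/6 kN, R_B = 283/6 kN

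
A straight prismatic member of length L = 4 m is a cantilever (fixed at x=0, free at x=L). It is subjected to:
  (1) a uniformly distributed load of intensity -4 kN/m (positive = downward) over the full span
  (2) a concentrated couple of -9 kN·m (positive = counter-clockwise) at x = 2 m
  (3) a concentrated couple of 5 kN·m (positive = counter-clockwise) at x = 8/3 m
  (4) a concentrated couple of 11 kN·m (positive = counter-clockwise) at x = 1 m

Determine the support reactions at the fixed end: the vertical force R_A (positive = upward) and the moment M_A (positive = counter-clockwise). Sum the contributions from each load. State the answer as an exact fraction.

Load 1 — uniform load w=-4 kN/m over full span:
  R_A = wL = (-4)·4 = -16 kN
  M_A = wL²/2 = (-4)·4²/2 = -32 kN·m
Load 2 — applied couple M₀=-9 kN·m at a=2 m (b=L-a=2):
  R_A = 0 kN
  M_A = -M₀ = -(-9) = 9 kN·m
Load 3 — applied couple M₀=5 kN·m at a=8/3 m (b=L-a=4/3):
  R_A = 0 kN
  M_A = -M₀ = -5 kN·m
Load 4 — applied couple M₀=11 kN·m at a=1 m (b=L-a=3):
  R_A = 0 kN
  M_A = -M₀ = -11 kN·m
Superposition: R_A = -16 kN, M_A = -39 kN·m

R_A = -16 kN, M_A = -39 kN·m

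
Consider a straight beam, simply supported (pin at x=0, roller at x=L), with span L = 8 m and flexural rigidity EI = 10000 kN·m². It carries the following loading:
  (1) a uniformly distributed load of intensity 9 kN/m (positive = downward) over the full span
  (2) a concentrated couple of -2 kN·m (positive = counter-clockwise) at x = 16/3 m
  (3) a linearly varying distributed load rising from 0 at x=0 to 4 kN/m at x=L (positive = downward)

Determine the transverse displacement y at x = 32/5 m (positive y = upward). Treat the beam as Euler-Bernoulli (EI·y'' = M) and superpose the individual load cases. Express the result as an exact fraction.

Load 1 — uniform load w=9 kN/m over full span:
  y_1 = -wx(L³-2Lx²+x³)/(24EI) = -9·(32/5)·(8³-2·8·(32/5)²+(32/5)³)/(24·10000) = -11136/390625 m
Load 2 — applied couple M₀=-2 kN·m at a=16/3 m (b=L-a=8/3):
  y_2 = (M₀x³/(6L)-M₀(x-a)²/2+C₁x)/EI  [x>a] with C₁=M₀(3b²-L²)/(6L)=16/9 = ((-2)·(32/5)³/(6·8)-(-2)·((32/5)-(16/3))²/2+(16/9)·(32/5))/10000 = 112/703125 m
Load 3 — triangular load w₀=4 kN/m (0→w₀ over full span):
  y_3 = -w₀x(7L⁴-10L²x²+3x⁴)/(360LEI) = -4·(32/5)·(7·8⁴-10·8²·(32/5)²+3·(32/5)⁴)/(360·8·10000) = -65024/9765625 m
Superposition: y = Σ y_i = -3076816/87890625 m ≈ -0.035007 m

y(32/5) = -3076816/87890625 m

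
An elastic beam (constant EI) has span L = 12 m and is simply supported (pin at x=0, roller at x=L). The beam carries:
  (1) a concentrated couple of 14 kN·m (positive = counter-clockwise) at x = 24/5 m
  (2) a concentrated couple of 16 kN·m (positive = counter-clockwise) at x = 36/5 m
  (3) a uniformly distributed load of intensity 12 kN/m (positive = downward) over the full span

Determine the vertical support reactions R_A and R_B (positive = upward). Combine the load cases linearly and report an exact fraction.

Load 1 — applied couple M₀=14 kN·m at a=24/5 m (b=L-a=36/5):
  R_A = M₀/L = 14/12 = 7/6 kN
  R_B = -M₀/L = -14/12 = -7/6 kN
Load 2 — applied couple M₀=16 kN·m at a=36/5 m (b=L-a=24/5):
  R_A = M₀/L = 16/12 = 4/3 kN
  R_B = -M₀/L = -16/12 = -4/3 kN
Load 3 — uniform load w=12 kN/m over full span:
  R_A = wL/2 = 12·12/2 = 72 kN
  R_B = wL/2 = 12·12/2 = 72 kN
Superposition: R_A = 149/2 kN, R_B = 139/2 kN

R_A = 149/2 kN, R_B = 139/2 kN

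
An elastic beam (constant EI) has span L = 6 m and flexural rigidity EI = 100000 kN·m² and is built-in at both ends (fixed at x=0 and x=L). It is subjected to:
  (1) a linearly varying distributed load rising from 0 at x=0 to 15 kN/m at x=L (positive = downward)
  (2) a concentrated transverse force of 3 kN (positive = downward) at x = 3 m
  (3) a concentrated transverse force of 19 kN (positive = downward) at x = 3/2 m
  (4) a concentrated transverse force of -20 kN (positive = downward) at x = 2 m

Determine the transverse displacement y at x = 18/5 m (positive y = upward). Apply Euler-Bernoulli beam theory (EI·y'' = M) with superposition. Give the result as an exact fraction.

y(18/5) = -831817/3750000000 m

Load 1 — triangular load w₀=15 kN/m (0→w₀ over full span):
  y_1 = -w₀x²(L-x)²(x+2L)/(120LEI) = -15·(18/5)²·(6-(18/5))²·((18/5)+2·6)/(120·6·100000) = -9477/39062500 m
Load 2 — point force P=3 kN at a=3 m (b=L-a=3):
  y_2 = -Pa²(L-x)²(3bL-(3b+a)(L-x))/(6L³EI)  [x>a] = -3·3²·(6-(18/5))²·(3·3·6-(3·3+3)·(6-(18/5)))/(6·6³·100000) = -189/6250000 m
Load 3 — point force P=19 kN at a=3/2 m (b=L-a=9/2):
  y_3 = -Pa²(L-x)²(3bL-(3b+a)(L-x))/(6L³EI)  [x>a] = -19·(3/2)²·(6-(18/5))²·(3·(9/2)·6-(3·(9/2)+(3/2))·(6-(18/5)))/(6·6³·100000) = -171/2000000 m
Load 4 — point force P=-20 kN at a=2 m (b=L-a=4):
  y_4 = -Pa²(L-x)²(3bL-(3b+a)(L-x))/(6L³EI)  [x>a] = -(-20)·2²·(6-(18/5))²·(3·4·6-(3·4+2)·(6-(18/5)))/(6·6³·100000) = 32/234375 m
Superposition: y = Σ y_i = -831817/3750000000 m ≈ -0.000222 m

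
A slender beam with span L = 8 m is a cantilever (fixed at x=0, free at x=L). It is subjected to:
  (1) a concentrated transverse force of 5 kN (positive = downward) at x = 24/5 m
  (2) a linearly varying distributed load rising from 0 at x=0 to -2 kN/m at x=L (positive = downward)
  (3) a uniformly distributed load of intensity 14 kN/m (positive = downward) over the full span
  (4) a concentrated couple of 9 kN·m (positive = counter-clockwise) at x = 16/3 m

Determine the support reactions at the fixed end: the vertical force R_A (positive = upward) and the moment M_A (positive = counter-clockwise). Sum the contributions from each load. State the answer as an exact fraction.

Load 1 — point force P=5 kN at a=24/5 m (b=L-a=16/5):
  R_A = P = 5 kN
  M_A = Pa = 5·(24/5) = 24 kN·m
Load 2 — triangular load w₀=-2 kN/m (0→w₀ over full span):
  R_A = w₀L/2 = (-2)·8/2 = -8 kN
  M_A = w₀L²/3 = (-2)·8²/3 = -128/3 kN·m
Load 3 — uniform load w=14 kN/m over full span:
  R_A = wL = 14·8 = 112 kN
  M_A = wL²/2 = 14·8²/2 = 448 kN·m
Load 4 — applied couple M₀=9 kN·m at a=16/3 m (b=L-a=8/3):
  R_A = 0 kN
  M_A = -M₀ = -9 kN·m
Superposition: R_A = 109 kN, M_A = 1261/3 kN·m

R_A = 109 kN, M_A = 1261/3 kN·m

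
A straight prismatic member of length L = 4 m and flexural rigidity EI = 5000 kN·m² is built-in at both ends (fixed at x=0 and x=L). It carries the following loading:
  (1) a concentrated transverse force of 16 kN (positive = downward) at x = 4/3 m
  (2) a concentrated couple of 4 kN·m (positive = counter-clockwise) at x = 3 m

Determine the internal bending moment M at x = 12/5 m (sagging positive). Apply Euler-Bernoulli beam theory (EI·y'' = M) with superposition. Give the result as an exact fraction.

Load 1 — point force P=16 kN at a=4/3 m (b=L-a=8/3):
  M_1 = Pa²(a+3b)(L-x)/L³ - Pa²b/L²  [x>a] = 16·(4/3)²·((4/3)+3·(8/3))·(4-(12/5))/4³ - 16·(4/3)²·(8/3)/4² = 256/135 kN·m
Load 2 — applied couple M₀=4 kN·m at a=3 m (b=L-a=1):
  M_2 = R_Ax - M_A  [x≤a] with R_A=9/8, M_A=5/4 = (9/8)·(12/5) - (5/4) = 29/20 kN·m
Superposition: M = Σ M_i = 1807/540 kN·m ≈ 3.346296 kN·m

M(12/5) = 1807/540 kN·m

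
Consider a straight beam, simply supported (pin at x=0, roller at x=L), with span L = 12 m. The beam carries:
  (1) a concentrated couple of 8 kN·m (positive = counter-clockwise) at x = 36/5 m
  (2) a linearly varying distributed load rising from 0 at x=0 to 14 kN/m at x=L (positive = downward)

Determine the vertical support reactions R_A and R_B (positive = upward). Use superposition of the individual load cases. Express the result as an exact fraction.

Load 1 — applied couple M₀=8 kN·m at a=36/5 m (b=L-a=24/5):
  R_A = M₀/L = 8/12 = 2/3 kN
  R_B = -M₀/L = -8/12 = -2/3 kN
Load 2 — triangular load w₀=14 kN/m (0→w₀ over full span):
  R_A = w₀L/6 = 14·12/6 = 28 kN
  R_B = w₀L/3 = 14·12/3 = 56 kN
Superposition: R_A = 86/3 kN, R_B = 166/3 kN

R_A = 86/3 kN, R_B = 166/3 kN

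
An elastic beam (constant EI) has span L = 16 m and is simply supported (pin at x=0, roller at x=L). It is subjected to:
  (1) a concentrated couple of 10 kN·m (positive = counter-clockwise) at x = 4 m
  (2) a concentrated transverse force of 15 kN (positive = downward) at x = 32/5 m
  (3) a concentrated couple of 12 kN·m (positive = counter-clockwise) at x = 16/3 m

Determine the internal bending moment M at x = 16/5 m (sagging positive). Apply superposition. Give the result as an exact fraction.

Load 1 — applied couple M₀=10 kN·m at a=4 m (b=L-a=12):
  M_1 = M₀x/L  [x≤a] = 10·(16/5)/16 = 2 kN·m
Load 2 — point force P=15 kN at a=32/5 m (b=L-a=48/5):
  M_2 = Pbx/L  [x≤a] = 15·(48/5)·(16/5)/16 = 144/5 kN·m
Load 3 — applied couple M₀=12 kN·m at a=16/3 m (b=L-a=32/3):
  M_3 = M₀x/L  [x≤a] = 12·(16/5)/16 = 12/5 kN·m
Superposition: M = Σ M_i = 166/5 kN·m ≈ 33.200000 kN·m

M(16/5) = 166/5 kN·m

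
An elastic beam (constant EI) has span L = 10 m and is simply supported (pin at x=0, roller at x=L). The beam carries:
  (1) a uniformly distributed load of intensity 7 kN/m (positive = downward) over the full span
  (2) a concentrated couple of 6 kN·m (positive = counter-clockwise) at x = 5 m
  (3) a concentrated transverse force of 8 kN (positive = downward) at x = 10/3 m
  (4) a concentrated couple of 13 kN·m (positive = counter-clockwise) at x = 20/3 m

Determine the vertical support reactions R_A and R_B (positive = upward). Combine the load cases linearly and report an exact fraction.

R_A = 1267/30 kN, R_B = 1073/30 kN

Load 1 — uniform load w=7 kN/m over full span:
  R_A = wL/2 = 7·10/2 = 35 kN
  R_B = wL/2 = 7·10/2 = 35 kN
Load 2 — applied couple M₀=6 kN·m at a=5 m (b=L-a=5):
  R_A = M₀/L = 6/10 = 3/5 kN
  R_B = -M₀/L = -6/10 = -3/5 kN
Load 3 — point force P=8 kN at a=10/3 m (b=L-a=20/3):
  R_A = Pb/L = 8·(20/3)/10 = 16/3 kN
  R_B = Pa/L = 8·(10/3)/10 = 8/3 kN
Load 4 — applied couple M₀=13 kN·m at a=20/3 m (b=L-a=10/3):
  R_A = M₀/L = 13/10 kN
  R_B = -M₀/L = -13/10 kN
Superposition: R_A = 1267/30 kN, R_B = 1073/30 kN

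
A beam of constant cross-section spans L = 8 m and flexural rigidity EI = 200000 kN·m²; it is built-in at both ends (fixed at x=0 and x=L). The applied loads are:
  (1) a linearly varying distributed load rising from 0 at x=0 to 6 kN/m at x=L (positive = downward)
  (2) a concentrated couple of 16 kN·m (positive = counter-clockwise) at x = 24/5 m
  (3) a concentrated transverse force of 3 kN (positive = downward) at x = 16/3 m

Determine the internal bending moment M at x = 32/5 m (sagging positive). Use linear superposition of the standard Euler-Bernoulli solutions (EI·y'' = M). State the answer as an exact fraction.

Load 1 — triangular load w₀=6 kN/m (0→w₀ over full span):
  M_1 = 3w₀Lx/20 - w₀L²/30 - w₀x³/(6L) = 3·6·8·(32/5)/20 - 6·8²/30 - 6·(32/5)³/(6·8) = 64/125 kN·m
Load 2 — applied couple M₀=16 kN·m at a=24/5 m (b=L-a=16/5):
  M_2 = R_Ax - M_A - M₀  [x>a] with R_A=72/25, M_A=128/25 = (72/25)·(32/5) - (128/25) - 16 = -336/125 kN·m
Load 3 — point force P=3 kN at a=16/3 m (b=L-a=8/3):
  M_3 = Pa²(a+3b)(L-x)/L³ - Pa²b/L²  [x>a] = 3·(16/3)²·((16/3)+3·(8/3))·(8-(32/5))/8³ - 3·(16/3)²·(8/3)/8² = 0 kN·m
Superposition: M = Σ M_i = -272/125 kN·m ≈ -2.176000 kN·m

M(32/5) = -272/125 kN·m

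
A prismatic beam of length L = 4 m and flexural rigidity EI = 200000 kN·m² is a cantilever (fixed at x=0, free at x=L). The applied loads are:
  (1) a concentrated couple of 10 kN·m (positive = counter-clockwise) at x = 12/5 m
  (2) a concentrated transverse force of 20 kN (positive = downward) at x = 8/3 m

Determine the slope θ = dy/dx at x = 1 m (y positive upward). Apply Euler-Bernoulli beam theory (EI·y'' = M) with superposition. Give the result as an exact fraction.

Load 1 — applied couple M₀=10 kN·m at a=12/5 m (b=L-a=8/5):
  θ_1 = M₀x/EI  [x≤a] = 10·1/200000 = 1/20000 rad
Load 2 — point force P=20 kN at a=8/3 m (b=L-a=4/3):
  θ_2 = -Px(2a-x)/(2EI)  [x≤a] = -20·1·(2·(8/3)-1)/(2·200000) = -13/60000 rad
Superposition: θ = Σ θ_i = -1/6000 rad ≈ -0.000167 rad

θ(1) = -1/6000 rad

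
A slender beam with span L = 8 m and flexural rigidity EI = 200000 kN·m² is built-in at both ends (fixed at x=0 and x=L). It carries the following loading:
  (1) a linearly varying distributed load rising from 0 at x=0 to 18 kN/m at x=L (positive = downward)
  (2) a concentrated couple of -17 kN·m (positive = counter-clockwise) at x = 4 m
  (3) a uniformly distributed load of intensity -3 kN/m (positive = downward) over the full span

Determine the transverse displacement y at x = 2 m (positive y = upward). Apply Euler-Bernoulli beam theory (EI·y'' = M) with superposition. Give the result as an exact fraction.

y(2) = -527/4000000 m

Load 1 — triangular load w₀=18 kN/m (0→w₀ over full span):
  y_1 = -w₀x²(L-x)²(x+2L)/(120LEI) = -18·2²·(8-2)²·(2+2·8)/(120·8·200000) = -243/1000000 m
Load 2 — applied couple M₀=-17 kN·m at a=4 m (b=L-a=4):
  y_2 = (R_Ax³/6 - M_Ax²/2)/EI  [x≤a] with R_A=-51/16, M_A=-17/4 = ((-51/16)·2³/6 - (-17/4)·2²/2)/200000 = 17/800000 m
Load 3 — uniform load w=-3 kN/m over full span:
  y_3 = -wx²(L-x)²/(24EI) = -(-3)·2²·(8-2)²/(24·200000) = 9/100000 m
Superposition: y = Σ y_i = -527/4000000 m ≈ -0.000132 m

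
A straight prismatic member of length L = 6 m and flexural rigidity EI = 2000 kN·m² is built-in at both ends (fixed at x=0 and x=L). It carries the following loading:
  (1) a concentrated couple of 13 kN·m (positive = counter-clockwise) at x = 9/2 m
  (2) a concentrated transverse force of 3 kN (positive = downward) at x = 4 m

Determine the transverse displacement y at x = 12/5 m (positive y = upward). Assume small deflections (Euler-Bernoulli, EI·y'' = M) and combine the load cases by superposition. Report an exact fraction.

Load 1 — applied couple M₀=13 kN·m at a=9/2 m (b=L-a=3/2):
  y_1 = (R_Ax³/6 - M_Ax²/2)/EI  [x≤a] with R_A=39/16, M_A=65/16 = ((39/16)·(12/5)³/6 - (65/16)·(12/5)²/2)/2000 = -1521/500000 m
Load 2 — point force P=3 kN at a=4 m (b=L-a=2):
  y_2 = -Pb²x²(3aL-(3a+b)x)/(6L³EI)  [x≤a] = -3·2²·(12/5)²·(3·4·6-(3·4+2)·(12/5))/(6·6³·2000) = -16/15625 m
Superposition: y = Σ y_i = -2033/500000 m ≈ -0.004066 m

y(12/5) = -2033/500000 m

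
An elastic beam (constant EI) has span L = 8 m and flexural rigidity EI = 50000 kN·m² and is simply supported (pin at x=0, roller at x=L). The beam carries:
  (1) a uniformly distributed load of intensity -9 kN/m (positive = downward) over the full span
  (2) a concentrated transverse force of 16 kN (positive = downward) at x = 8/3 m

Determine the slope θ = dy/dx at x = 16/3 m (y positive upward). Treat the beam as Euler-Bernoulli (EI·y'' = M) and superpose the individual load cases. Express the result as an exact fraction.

Load 1 — uniform load w=-9 kN/m over full span:
  θ_1 = -w(L³-6Lx²+4x³)/(24EI) = -(-9)·(8³-6·8·(16/3)²+4·(16/3)³)/(24·50000) = -52/28125 rad
Load 2 — point force P=16 kN at a=8/3 m (b=L-a=16/3):
  θ_2 = -Pa(2L²-6Lx+3x²+a²)/(6LEI)  [x>a] = -16·(8/3)·(2·8²-6·8·(16/3)+3·(16/3)²+(8/3)²)/(6·8·50000) = 32/50625 rad
Superposition: θ = Σ θ_i = -308/253125 rad ≈ -0.001217 rad

θ(16/3) = -308/253125 rad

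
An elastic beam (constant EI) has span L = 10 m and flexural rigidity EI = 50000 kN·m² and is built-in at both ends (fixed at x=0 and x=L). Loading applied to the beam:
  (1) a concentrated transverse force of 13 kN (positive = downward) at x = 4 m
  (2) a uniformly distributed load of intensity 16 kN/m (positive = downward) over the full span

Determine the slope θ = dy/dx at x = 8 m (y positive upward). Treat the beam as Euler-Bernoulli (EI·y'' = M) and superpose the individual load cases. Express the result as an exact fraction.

θ(8) = 2247/781250 rad

Load 1 — point force P=13 kN at a=4 m (b=L-a=6):
  θ_1 = Pa²(L-x)(2bL-(3b+a)(L-x))/(2L³EI)  [x>a] = 13·4²·(10-8)·(2·6·10-(3·6+4)·(10-8))/(2·10³·50000) = 247/781250 rad
Load 2 — uniform load w=16 kN/m over full span:
  θ_2 = -wx(L-x)(L-2x)/(12EI) = -16·8·(10-8)·(10-2·8)/(12·50000) = 8/3125 rad
Superposition: θ = Σ θ_i = 2247/781250 rad ≈ 0.002876 rad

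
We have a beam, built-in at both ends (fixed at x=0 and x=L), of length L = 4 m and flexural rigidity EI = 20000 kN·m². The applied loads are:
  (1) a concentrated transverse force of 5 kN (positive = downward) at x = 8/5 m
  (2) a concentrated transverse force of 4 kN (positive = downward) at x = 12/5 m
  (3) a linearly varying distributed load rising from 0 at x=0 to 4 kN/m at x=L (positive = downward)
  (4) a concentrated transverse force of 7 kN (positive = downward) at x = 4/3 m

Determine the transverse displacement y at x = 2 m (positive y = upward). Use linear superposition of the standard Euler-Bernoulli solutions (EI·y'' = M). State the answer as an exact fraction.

Load 1 — point force P=5 kN at a=8/5 m (b=L-a=12/5):
  y_1 = -Pa²(L-x)²(3bL-(3b+a)(L-x))/(6L³EI)  [x>a] = -5·(8/5)²·(4-2)²·(3·(12/5)·4-(3·(12/5)+(8/5))·(4-2))/(6·4³·20000) = -7/93750 m
Load 2 — point force P=4 kN at a=12/5 m (b=L-a=8/5):
  y_2 = -Pb²x²(3aL-(3a+b)x)/(6L³EI)  [x≤a] = -4·(8/5)²·2²·(3·(12/5)·4-(3·(12/5)+(8/5))·2)/(6·4³·20000) = -14/234375 m
Load 3 — triangular load w₀=4 kN/m (0→w₀ over full span):
  y_3 = -w₀x²(L-x)²(x+2L)/(120LEI) = -4·2²·(4-2)²·(2+2·4)/(120·4·20000) = -1/15000 m
Load 4 — point force P=7 kN at a=4/3 m (b=L-a=8/3):
  y_4 = -Pa²(L-x)²(3bL-(3b+a)(L-x))/(6L³EI)  [x>a] = -7·(4/3)²·(4-2)²·(3·(8/3)·4-(3·(8/3)+(4/3))·(4-2))/(6·4³·20000) = -7/81000 m
Superposition: y = Σ y_i = -7277/25312500 m ≈ -0.000287 m

y(2) = -7277/25312500 m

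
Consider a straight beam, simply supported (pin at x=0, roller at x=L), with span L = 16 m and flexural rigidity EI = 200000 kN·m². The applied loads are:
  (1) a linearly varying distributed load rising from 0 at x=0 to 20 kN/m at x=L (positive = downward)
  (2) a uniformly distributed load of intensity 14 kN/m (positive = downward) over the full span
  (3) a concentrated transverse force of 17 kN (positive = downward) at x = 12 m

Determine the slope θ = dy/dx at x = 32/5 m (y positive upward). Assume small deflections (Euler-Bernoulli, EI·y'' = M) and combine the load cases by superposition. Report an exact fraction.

θ(32/5) = -775241/112500000 rad

Load 1 — triangular load w₀=20 kN/m (0→w₀ over full span):
  θ_1 = -w₀(7L⁴-30L²x²+15x⁴)/(360LEI) = -20·(7·16⁴-30·16²·(32/5)²+15·(32/5)⁴)/(360·16·200000) = -10336/3515625 rad
Load 2 — uniform load w=14 kN/m over full span:
  θ_2 = -w(L³-6Lx²+4x³)/(24EI) = -14·(16³-6·16·(32/5)²+4·(32/5)³)/(24·200000) = -4144/1171875 rad
Load 3 — point force P=17 kN at a=12 m (b=L-a=4):
  θ_3 = -Pb(L²-b²-3x²)/(6LEI)  [x≤a] = -17·4·(16²-4²-3·(32/5)²)/(6·16·200000) = -1037/2500000 rad
Superposition: θ = Σ θ_i = -775241/112500000 rad ≈ -0.006891 rad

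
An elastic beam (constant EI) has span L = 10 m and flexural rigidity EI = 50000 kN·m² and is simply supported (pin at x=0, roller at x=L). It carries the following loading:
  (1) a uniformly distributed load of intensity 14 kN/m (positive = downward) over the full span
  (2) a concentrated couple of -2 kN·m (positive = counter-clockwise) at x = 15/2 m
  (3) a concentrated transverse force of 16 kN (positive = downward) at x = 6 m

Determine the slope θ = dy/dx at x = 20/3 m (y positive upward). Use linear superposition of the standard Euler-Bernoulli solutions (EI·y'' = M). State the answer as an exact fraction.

θ(20/3) = 1063351/162000000 rad

Load 1 — uniform load w=14 kN/m over full span:
  θ_1 = -w(L³-6Lx²+4x³)/(24EI) = -14·(10³-6·10·(20/3)²+4·(20/3)³)/(24·50000) = 91/16200 rad
Load 2 — applied couple M₀=-2 kN·m at a=15/2 m (b=L-a=5/2):
  θ_2 = (M₀x²/(2L)+C₁)/EI  [x≤a] with C₁=M₀(3b²-L²)/(6L)=65/24 = ((-2)·(20/3)²/(2·10)+(65/24))/50000 = -1/28800 rad
Load 3 — point force P=16 kN at a=6 m (b=L-a=4):
  θ_3 = -Pa(2L²-6Lx+3x²+a²)/(6LEI)  [x>a] = -16·6·(2·10²-6·10·(20/3)+3·(20/3)²+6²)/(6·10·50000) = 46/46875 rad
Superposition: θ = Σ θ_i = 1063351/162000000 rad ≈ 0.006564 rad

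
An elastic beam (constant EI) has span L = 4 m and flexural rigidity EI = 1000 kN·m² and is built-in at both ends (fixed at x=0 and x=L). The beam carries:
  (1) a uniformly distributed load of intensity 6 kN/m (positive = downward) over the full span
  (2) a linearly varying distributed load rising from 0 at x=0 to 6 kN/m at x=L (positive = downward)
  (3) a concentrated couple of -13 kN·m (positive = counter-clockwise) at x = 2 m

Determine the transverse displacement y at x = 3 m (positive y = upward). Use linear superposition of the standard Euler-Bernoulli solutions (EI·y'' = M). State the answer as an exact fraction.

Load 1 — uniform load w=6 kN/m over full span:
  y_1 = -wx²(L-x)²/(24EI) = -6·3²·(4-3)²/(24·1000) = -9/4000 m
Load 2 — triangular load w₀=6 kN/m (0→w₀ over full span):
  y_2 = -w₀x²(L-x)²(x+2L)/(120LEI) = -6·3²·(4-3)²·(3+2·4)/(120·4·1000) = -99/80000 m
Load 3 — applied couple M₀=-13 kN·m at a=2 m (b=L-a=2):
  y_3 = (R_Ax³/6 - M_Ax²/2 - M₀(x-a)²/2)/EI  [x>a] with R_A=-39/8, M_A=-13/4 = ((-39/8)·3³/6 - (-13/4)·3²/2 - (-13)·(3-2)²/2)/1000 = -13/16000 m
Superposition: y = Σ y_i = -43/10000 m ≈ -0.004300 m

y(3) = -43/10000 m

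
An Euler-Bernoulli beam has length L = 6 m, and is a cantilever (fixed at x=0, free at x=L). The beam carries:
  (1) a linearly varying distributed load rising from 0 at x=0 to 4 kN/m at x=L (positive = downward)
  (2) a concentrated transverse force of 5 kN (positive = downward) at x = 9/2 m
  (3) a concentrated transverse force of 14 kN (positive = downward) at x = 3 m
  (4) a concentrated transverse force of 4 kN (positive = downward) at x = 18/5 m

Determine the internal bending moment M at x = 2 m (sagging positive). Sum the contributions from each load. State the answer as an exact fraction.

M(2) = -5201/90 kN·m

Load 1 — triangular load w₀=4 kN/m (0→w₀ over full span):
  M_1 = w₀Lx/2 - w₀L²/3 - w₀x³/(6L) = 4·6·2/2 - 4·6²/3 - 4·2³/(6·6) = -224/9 kN·m
Load 2 — point force P=5 kN at a=9/2 m (b=L-a=3/2):
  M_2 = -P(a-x)  [x≤a] = -5·((9/2)-2) = -25/2 kN·m
Load 3 — point force P=14 kN at a=3 m (b=L-a=3):
  M_3 = -P(a-x)  [x≤a] = -14·(3-2) = -14 kN·m
Load 4 — point force P=4 kN at a=18/5 m (b=L-a=12/5):
  M_4 = -P(a-x)  [x≤a] = -4·((18/5)-2) = -32/5 kN·m
Superposition: M = Σ M_i = -5201/90 kN·m ≈ -57.788889 kN·m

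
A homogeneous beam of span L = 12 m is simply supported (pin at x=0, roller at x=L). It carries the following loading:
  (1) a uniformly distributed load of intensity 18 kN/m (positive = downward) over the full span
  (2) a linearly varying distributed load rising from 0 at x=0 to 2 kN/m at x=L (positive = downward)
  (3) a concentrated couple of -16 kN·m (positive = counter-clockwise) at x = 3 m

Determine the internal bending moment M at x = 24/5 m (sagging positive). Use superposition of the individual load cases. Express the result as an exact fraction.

Load 1 — uniform load w=18 kN/m over full span:
  M_1 = wx(L-x)/2 = 18·(24/5)·(12-(24/5))/2 = 7776/25 kN·m
Load 2 — triangular load w₀=2 kN/m (0→w₀ over full span):
  M_2 = w₀Lx/6 - w₀x³/(6L) = 2·12·(24/5)/6 - 2·(24/5)³/(6·12) = 2016/125 kN·m
Load 3 — applied couple M₀=-16 kN·m at a=3 m (b=L-a=9):
  M_3 = M₀x/L - M₀  [x>a] = (-16)·(24/5)/12 - (-16) = 48/5 kN·m
Superposition: M = Σ M_i = 42096/125 kN·m ≈ 336.768000 kN·m

M(24/5) = 42096/125 kN·m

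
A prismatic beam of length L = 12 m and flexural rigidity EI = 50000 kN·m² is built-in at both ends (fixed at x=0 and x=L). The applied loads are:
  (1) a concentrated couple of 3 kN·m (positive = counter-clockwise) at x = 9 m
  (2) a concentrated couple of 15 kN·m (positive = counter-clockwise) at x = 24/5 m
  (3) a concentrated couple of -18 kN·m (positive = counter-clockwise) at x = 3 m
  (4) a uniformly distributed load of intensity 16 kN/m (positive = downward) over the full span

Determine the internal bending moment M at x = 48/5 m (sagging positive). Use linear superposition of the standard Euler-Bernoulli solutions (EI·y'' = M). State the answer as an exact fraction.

Load 1 — applied couple M₀=3 kN·m at a=9 m (b=L-a=3):
  M_1 = R_Ax - M_A - M₀  [x>a] with R_A=9/32, M_A=15/16 = (9/32)·(48/5) - (15/16) - 3 = -99/80 kN·m
Load 2 — applied couple M₀=15 kN·m at a=24/5 m (b=L-a=36/5):
  M_2 = R_Ax - M_A - M₀  [x>a] with R_A=9/5, M_A=9/5 = (9/5)·(48/5) - (9/5) - 15 = 12/25 kN·m
Load 3 — applied couple M₀=-18 kN·m at a=3 m (b=L-a=9):
  M_3 = R_Ax - M_A - M₀  [x>a] with R_A=-27/16, M_A=27/8 = (-27/16)·(48/5) - (27/8) - (-18) = -63/40 kN·m
Load 4 — uniform load w=16 kN/m over full span:
  M_4 = wLx/2 - wL²/12 - wx²/2 = 16·12·(48/5)/2 - 16·12²/12 - 16·(48/5)²/2 = -192/25 kN·m
Superposition: M = Σ M_i = -801/80 kN·m ≈ -10.012500 kN·m

M(48/5) = -801/80 kN·m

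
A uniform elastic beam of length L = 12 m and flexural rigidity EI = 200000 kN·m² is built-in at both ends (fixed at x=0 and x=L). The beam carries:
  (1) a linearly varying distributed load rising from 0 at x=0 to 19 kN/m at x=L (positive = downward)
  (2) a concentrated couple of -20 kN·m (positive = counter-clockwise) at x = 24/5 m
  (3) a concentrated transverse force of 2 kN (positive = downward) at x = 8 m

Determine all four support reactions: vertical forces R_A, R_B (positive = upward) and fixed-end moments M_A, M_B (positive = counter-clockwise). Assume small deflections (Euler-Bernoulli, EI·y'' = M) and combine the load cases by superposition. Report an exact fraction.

Load 1 — triangular load w₀=19 kN/m (0→w₀ over full span):
  R_A = 3w₀L/20 = 3·19·12/20 = 171/5 kN
  M_A = w₀L²/30 = 19·12²/30 = 456/5 kN·m
  R_B = 7w₀L/20 = 7·19·12/20 = 399/5 kN
  M_B = -w₀L²/20 = -19·12²/20 = -684/5 kN·m
Load 2 — applied couple M₀=-20 kN·m at a=24/5 m (b=L-a=36/5):
  R_A = 6M₀ab/L³ = 6·(-20)·(24/5)·(36/5)/12³ = -12/5 kN
  M_A = M₀b(2a-b)/L² = (-20)·(36/5)·(2·(24/5)-(36/5))/12² = -12/5 kN·m
  R_B = -6M₀ab/L³ = -6·(-20)·(24/5)·(36/5)/12³ = 12/5 kN
  M_B = M₀a(2b-a)/L² = (-20)·(24/5)·(2·(36/5)-(24/5))/12² = -32/5 kN·m
Load 3 — point force P=2 kN at a=8 m (b=L-a=4):
  R_A = Pb²(3a+b)/L³ = 2·4²·(3·8+4)/12³ = 14/27 kN
  M_A = Pab²/L² = 2·8·4²/12² = 16/9 kN·m
  R_B = Pa²(a+3b)/L³ = 2·8²·(8+3·4)/12³ = 40/27 kN
  M_B = -Pa²b/L² = -2·8²·4/12² = -32/9 kN·m
Superposition: R_A = 4363/135 kN, M_A = 4076/45 kN·m, R_B = 11297/135 kN, M_B = -6604/45 kN·m

R_A = 4363/135 kN, M_A = 4076/45 kN·m, R_B = 11297/135 kN, M_B = -6604/45 kN·m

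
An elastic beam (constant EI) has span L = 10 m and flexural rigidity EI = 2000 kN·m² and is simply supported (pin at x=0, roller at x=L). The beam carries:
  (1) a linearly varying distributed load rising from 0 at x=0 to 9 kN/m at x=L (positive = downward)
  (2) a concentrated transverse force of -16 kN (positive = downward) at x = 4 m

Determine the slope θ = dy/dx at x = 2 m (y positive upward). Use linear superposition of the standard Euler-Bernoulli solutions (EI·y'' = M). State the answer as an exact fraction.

θ(2) = -39/1250 rad

Load 1 — triangular load w₀=9 kN/m (0→w₀ over full span):
  θ_1 = -w₀(7L⁴-30L²x²+15x⁴)/(360LEI) = -9·(7·10⁴-30·10²·2²+15·2⁴)/(360·10·2000) = -91/1250 rad
Load 2 — point force P=-16 kN at a=4 m (b=L-a=6):
  θ_2 = -Pb(L²-b²-3x²)/(6LEI)  [x≤a] = -(-16)·6·(10²-6²-3·2²)/(6·10·2000) = 26/625 rad
Superposition: θ = Σ θ_i = -39/1250 rad ≈ -0.031200 rad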